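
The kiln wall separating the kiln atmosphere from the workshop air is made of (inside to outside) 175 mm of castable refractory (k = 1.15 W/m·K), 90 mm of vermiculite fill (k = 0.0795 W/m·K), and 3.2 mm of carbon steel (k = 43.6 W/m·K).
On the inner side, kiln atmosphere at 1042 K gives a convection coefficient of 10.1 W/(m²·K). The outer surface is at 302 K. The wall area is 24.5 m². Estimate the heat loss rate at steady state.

Q ≈ 13100 W

Using the resistance-network approach (series):
R_inner film = 1/(h_i·A) = 1/(10.1×24.5) = 0.004041 K/W
R_castable refractory = L/(kA) = 0.175/(1.15×24.5) = 0.006211 K/W
R_vermiculite fill = L/(kA) = 0.09/(0.0795×24.5) = 0.04621 K/W
R_carbon steel = L/(kA) = 0.0032/(43.6×24.5) = 2.996×10^-6 K/W
R_total = 0.05646 K/W
Q = ΔT / R_total = 740 / 0.05646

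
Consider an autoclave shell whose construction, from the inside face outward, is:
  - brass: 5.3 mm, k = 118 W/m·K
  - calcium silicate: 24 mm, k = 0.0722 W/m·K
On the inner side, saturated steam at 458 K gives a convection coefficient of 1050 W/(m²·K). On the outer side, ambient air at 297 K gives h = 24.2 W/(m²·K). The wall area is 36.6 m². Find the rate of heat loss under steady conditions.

Using the resistance-network approach (series):
R_inner film = 1/(h_i·A) = 1/(1050×36.6) = 2.602×10^-5 K/W
R_brass = L/(kA) = 0.0053/(118×36.6) = 1.227×10^-6 K/W
R_calcium silicate = L/(kA) = 0.024/(0.0722×36.6) = 0.009082 K/W
R_outer film = 1/(h_o·A) = 1/(24.2×36.6) = 0.001129 K/W
R_total = 0.01024 K/W
Q = ΔT / R_total = 161 / 0.01024

Q ≈ 15700 W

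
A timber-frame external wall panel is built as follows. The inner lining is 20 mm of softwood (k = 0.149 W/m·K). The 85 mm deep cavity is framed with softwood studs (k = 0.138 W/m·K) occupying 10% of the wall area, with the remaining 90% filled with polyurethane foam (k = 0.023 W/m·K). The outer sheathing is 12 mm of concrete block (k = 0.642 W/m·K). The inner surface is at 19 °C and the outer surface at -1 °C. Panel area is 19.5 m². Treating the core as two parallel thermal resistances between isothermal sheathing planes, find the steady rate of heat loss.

Q ≈ 149 W

Sheathing layers in series; stud and cavity paths in parallel between them.
R_inner = 0.02/(0.149×19.5) = 0.006883 K/W
R_stud  = 0.085/(0.138×0.1×19.5) = 0.3159 K/W
R_cav   = 0.085/(0.023×0.9×19.5) = 0.2106 K/W
1/R_core = 1/R_stud + 1/R_cav → R_core = 0.1263 K/W
R_outer = 0.012/(0.642×19.5) = 9.585×10^-4 K/W
R_total = 0.1342 K/W
Q = ΔT/R_total = 20/0.1342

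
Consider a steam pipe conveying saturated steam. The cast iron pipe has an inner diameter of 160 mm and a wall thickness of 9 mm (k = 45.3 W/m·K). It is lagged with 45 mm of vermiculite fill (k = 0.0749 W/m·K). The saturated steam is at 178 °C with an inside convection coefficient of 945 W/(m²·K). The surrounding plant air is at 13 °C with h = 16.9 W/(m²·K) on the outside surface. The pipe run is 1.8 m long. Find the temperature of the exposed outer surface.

For a radial system each layer contributes R = ln(r_out/r_in)/(2πkL); films add R = 1/(hA).
R_inner film = 1/(h_i·2πr₁L) = 1/(945×2π×0.08×1.8) = 0.00117 K/W
R_cast iron pipe wall = ln(89/80)/(2π×45.3×1.8) = 2.081×10^-4 K/W
R_vermiculite fill = ln(134/89)/(2π×0.0749×1.8) = 0.4831 K/W
R_outer film = 1/(h_o·2πr_oL) = 1/(16.9×2π×0.134×1.8) = 0.03904 K/W
R_total = 0.5235 K/W
Q = ΔT/R_total = 165/0.5235
Q = 315 W
T_interface = T_inner − Q·ΣR(inner→interface) = 178 − 315×0.4844

T ≈ 25.3 °C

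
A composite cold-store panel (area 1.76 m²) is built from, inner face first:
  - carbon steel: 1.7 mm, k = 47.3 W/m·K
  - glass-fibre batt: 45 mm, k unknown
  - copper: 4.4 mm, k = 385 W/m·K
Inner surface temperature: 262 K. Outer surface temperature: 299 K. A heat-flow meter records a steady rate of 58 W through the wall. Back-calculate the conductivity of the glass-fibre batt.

Series thermal resistances:
R_carbon steel = L/(kA) = 0.0017/(47.3×1.76) = 2.042×10^-5 K/W
R_copper = L/(kA) = 0.0044/(385×1.76) = 6.494×10^-6 K/W
Sum of known resistances R_other = 2.691×10^-5 K/W
Total R = ΔT/Q = 37/58 = 0.6379 K/W
R_glass-fibre batt = R_total − R_other = 0.6379 K/W
k = L/(R·A) = 0.045/(0.6379×1.76)

k ≈ 0.0401 W/(m·K)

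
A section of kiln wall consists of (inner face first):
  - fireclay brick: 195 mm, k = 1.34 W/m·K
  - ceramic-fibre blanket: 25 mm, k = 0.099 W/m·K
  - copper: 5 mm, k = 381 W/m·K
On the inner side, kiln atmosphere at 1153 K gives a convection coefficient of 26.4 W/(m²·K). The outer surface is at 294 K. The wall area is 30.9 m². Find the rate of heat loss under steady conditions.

Q ≈ 60900 W

Model the wall as resistances in series:
R_inner film = 1/(h_i·A) = 1/(26.4×30.9) = 0.001226 K/W
R_fireclay brick = L/(kA) = 0.195/(1.34×30.9) = 0.004709 K/W
R_ceramic-fibre blanket = L/(kA) = 0.025/(0.099×30.9) = 0.008172 K/W
R_copper = L/(kA) = 0.005/(381×30.9) = 4.247×10^-7 K/W
R_total = 0.01411 K/W
Q = ΔT / R_total = 859 / 0.01411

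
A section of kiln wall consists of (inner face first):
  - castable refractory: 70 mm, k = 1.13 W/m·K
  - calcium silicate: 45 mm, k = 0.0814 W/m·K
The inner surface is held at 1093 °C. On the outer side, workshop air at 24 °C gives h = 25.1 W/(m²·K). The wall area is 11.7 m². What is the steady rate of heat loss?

Treating each layer as a thermal resistance in series:
R_castable refractory = L/(kA) = 0.07/(1.13×11.7) = 0.005295 K/W
R_calcium silicate = L/(kA) = 0.045/(0.0814×11.7) = 0.04725 K/W
R_outer film = 1/(h_o·A) = 1/(25.1×11.7) = 0.003405 K/W
R_total = 0.05595 K/W
Q = ΔT / R_total = 1069 / 0.05595

Q ≈ 19100 W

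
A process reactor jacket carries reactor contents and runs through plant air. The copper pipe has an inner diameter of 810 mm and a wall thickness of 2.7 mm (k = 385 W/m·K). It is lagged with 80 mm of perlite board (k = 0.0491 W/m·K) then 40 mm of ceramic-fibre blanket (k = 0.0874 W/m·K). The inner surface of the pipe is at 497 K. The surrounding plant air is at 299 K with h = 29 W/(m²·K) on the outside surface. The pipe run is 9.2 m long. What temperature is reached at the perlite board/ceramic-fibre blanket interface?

T ≈ 340 K

Cylindrical conduction, so R = ln(r₂/r₁)/(2πkL) per layer, in series:
R_copper pipe wall = ln(407.7/405)/(2π×385×9.2) = 2.986×10^-7 K/W
R_perlite board = ln(487.7/407.7)/(2π×0.0491×9.2) = 0.06313 K/W
R_ceramic-fibre blanket = ln(527.7/487.7)/(2π×0.0874×9.2) = 0.0156 K/W
R_outer film = 1/(h_o·2πr_oL) = 1/(29×2π×0.5277×9.2) = 0.00113 K/W
R_total = 0.07986 K/W
Q = ΔT/R_total = 198/0.07986
Q = 2480 W
T_interface = T_inner − Q·ΣR(inner→interface) = 497 − 2480×0.06313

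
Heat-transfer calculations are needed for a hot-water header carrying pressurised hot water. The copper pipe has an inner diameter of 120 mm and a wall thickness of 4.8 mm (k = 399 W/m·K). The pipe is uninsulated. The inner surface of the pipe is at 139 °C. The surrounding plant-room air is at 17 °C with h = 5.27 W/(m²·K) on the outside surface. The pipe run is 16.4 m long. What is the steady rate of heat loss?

Q ≈ 4290 W

For a radial system each layer contributes R = ln(r_out/r_in)/(2πkL); films add R = 1/(hA).
R_copper pipe wall = ln(64.8/60)/(2π×399×16.4) = 1.872×10^-6 K/W
R_outer film = 1/(h_o·2πr_oL) = 1/(5.27×2π×0.0648×16.4) = 0.02842 K/W
R_total = 0.02842 K/W
Q = ΔT/R_total = 122/0.02842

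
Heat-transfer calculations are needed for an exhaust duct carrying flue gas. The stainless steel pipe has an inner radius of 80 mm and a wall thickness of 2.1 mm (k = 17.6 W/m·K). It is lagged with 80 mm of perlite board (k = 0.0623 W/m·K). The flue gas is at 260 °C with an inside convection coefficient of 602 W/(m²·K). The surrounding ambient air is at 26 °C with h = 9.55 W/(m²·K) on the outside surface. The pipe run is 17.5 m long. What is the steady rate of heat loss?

Treating each annulus and film as a series resistance:
R_inner film = 1/(h_i·2πr₁L) = 1/(602×2π×0.08×17.5) = 1.888×10^-4 K/W
R_stainless steel pipe wall = ln(82.1/80)/(2π×17.6×17.5) = 1.339×10^-5 K/W
R_perlite board = ln(162.1/82.1)/(2π×0.0623×17.5) = 0.09931 K/W
R_outer film = 1/(h_o·2πr_oL) = 1/(9.55×2π×0.1621×17.5) = 0.005875 K/W
R_total = 0.1054 K/W
Q = ΔT/R_total = 234/0.1054

Q ≈ 2220 W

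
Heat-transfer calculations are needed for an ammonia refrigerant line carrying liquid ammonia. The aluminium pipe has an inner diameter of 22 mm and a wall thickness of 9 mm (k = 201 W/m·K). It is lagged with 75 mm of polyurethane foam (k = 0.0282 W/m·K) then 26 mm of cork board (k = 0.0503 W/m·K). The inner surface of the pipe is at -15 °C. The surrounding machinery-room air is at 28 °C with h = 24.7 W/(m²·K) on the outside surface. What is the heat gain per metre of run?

q′ ≈ 4.47 W/m

Radial resistances (cylindrical: R_cond = ln(r_o/r_i)/(2πkL), R_conv = 1/(h·2πrL)):
R_aluminium pipe wall = ln(20/11)/(2π×201×1) = 4.734×10^-4 K/W
R_polyurethane foam = ln(95/20)/(2π×0.0282×1) = 8.794 K/W
R_cork board = ln(121/95)/(2π×0.0503×1) = 0.7654 K/W
R_outer film = 1/(h_o·2πr_oL) = 1/(24.7×2π×0.121×1) = 0.05325 K/W
R_total = 9.613 K/W
Q = ΔT/R_total = 43/9.613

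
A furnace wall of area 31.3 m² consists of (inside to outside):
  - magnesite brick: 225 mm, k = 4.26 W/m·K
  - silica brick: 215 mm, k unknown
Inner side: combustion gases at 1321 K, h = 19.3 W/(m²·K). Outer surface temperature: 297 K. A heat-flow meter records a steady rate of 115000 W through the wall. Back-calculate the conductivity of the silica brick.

k ≈ 1.24 W/(m·K)

Treating each layer as a thermal resistance in series:
R_inner film = 1/(h_i·A) = 1/(19.3×31.3) = 0.001655 K/W
R_magnesite brick = L/(kA) = 0.225/(4.26×31.3) = 0.001687 K/W
Sum of known resistances R_other = 0.003343 K/W
Total R = ΔT/Q = 1024/115000 = 0.008904 K/W
R_silica brick = R_total − R_other = 0.005562 K/W
k = L/(R·A) = 0.215/(0.005562×31.3)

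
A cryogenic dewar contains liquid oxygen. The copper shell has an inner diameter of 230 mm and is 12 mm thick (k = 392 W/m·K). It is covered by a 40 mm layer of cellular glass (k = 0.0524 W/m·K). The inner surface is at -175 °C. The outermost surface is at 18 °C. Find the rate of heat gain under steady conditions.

Q ≈ 67.4 W

Spherical conduction: R = (1/r_in − 1/r_out)/(4πk) per layer; series-sum.
R_copper shell = (1/0.115 − 1/0.127)/(4π×392) = 1.668×10^-4 K/W
R_cellular glass = (1/0.127 − 1/0.167)/(4π×0.0524) = 2.864 K/W
R_total = 2.864 K/W
Q = ΔT/R_total = 193/2.864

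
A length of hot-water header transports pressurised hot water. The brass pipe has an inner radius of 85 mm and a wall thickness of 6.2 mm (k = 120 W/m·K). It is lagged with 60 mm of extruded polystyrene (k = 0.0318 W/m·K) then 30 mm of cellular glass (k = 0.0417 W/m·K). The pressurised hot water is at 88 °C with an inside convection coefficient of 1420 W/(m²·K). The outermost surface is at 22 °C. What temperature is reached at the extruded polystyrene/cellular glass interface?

Treating each annulus and film as a series resistance:
R_inner film = 1/(h_i·2πr₁L) = 1/(1420×2π×0.085×1) = 0.001319 K/W
R_brass pipe wall = ln(91.2/85)/(2π×120×1) = 9.338×10^-5 K/W
R_extruded polystyrene = ln(151.2/91.2)/(2π×0.0318×1) = 2.53 K/W
R_cellular glass = ln(181.2/151.2)/(2π×0.0417×1) = 0.6908 K/W
R_total = 3.222 K/W
Q = ΔT/R_total = 66/3.222
Q = 20.5 W/m
T_interface = T_inner − Q·ΣR(inner→interface) = 88 − 20.5×2.532

T ≈ 36.1 °C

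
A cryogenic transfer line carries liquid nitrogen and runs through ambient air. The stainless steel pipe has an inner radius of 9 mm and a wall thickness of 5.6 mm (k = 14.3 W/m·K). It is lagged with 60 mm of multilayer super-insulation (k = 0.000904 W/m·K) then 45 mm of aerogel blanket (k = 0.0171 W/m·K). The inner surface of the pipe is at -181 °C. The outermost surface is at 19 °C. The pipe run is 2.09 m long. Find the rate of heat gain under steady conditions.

Q ≈ 1.43 W

Treating each annulus and film as a series resistance:
R_stainless steel pipe wall = ln(14.6/9)/(2π×14.3×2.09) = 0.002576 K/W
R_multilayer super-insulation = ln(74.6/14.6)/(2π×0.000904×2.09) = 137.4 K/W
R_aerogel blanket = ln(119.6/74.6)/(2π×0.0171×2.09) = 2.102 K/W
R_total = 139.5 K/W
Q = ΔT/R_total = 200/139.5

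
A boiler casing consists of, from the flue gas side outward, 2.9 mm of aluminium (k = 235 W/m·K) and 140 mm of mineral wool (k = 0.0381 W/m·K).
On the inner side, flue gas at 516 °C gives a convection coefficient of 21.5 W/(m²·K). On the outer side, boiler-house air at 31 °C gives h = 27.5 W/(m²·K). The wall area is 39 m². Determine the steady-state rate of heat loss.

Thermal resistances in series:
R_inner film = 1/(h_i·A) = 1/(21.5×39) = 0.001193 K/W
R_aluminium = L/(kA) = 0.0029/(235×39) = 3.164×10^-7 K/W
R_mineral wool = L/(kA) = 0.14/(0.0381×39) = 0.09422 K/W
R_outer film = 1/(h_o·A) = 1/(27.5×39) = 9.324×10^-4 K/W
R_total = 0.09634 K/W
Q = ΔT / R_total = 485 / 0.09634

Q ≈ 5030 W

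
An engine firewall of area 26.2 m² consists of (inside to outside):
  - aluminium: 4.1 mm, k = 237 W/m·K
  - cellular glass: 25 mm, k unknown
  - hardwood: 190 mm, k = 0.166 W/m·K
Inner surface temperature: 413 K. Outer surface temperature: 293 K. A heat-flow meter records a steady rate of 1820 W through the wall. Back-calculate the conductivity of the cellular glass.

Treating each layer as a thermal resistance in series:
R_aluminium = L/(kA) = 0.0041/(237×26.2) = 6.603×10^-7 K/W
R_hardwood = L/(kA) = 0.19/(0.166×26.2) = 0.04369 K/W
Sum of known resistances R_other = 0.04369 K/W
Total R = ΔT/Q = 120/1820 = 0.06593 K/W
R_cellular glass = R_total − R_other = 0.02225 K/W
k = L/(R·A) = 0.025/(0.02225×26.2)

k ≈ 0.0429 W/(m·K)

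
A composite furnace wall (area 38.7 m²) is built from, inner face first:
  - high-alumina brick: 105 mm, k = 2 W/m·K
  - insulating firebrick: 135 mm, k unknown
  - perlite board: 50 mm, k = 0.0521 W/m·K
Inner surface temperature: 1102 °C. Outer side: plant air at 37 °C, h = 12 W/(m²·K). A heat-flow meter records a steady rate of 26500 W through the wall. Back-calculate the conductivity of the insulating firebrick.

k ≈ 0.294 W/(m·K)

Using the resistance-network approach (series):
R_high-alumina brick = L/(kA) = 0.105/(2×38.7) = 0.001357 K/W
R_perlite board = L/(kA) = 0.05/(0.0521×38.7) = 0.0248 K/W
R_outer film = 1/(h_o·A) = 1/(12×38.7) = 0.002153 K/W
Sum of known resistances R_other = 0.02831 K/W
Total R = ΔT/Q = 1065/26500 = 0.04019 K/W
R_insulating firebrick = R_total − R_other = 0.01188 K/W
k = L/(R·A) = 0.135/(0.01188×38.7)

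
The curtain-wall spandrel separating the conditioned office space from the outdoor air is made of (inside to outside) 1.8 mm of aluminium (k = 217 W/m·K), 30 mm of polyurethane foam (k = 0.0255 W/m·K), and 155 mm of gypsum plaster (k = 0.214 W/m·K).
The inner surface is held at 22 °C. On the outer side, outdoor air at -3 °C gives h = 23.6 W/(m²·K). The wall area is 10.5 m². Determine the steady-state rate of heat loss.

Thermal resistances in series:
R_aluminium = L/(kA) = 0.0018/(217×10.5) = 7.9×10^-7 K/W
R_polyurethane foam = L/(kA) = 0.03/(0.0255×10.5) = 0.112 K/W
R_gypsum plaster = L/(kA) = 0.155/(0.214×10.5) = 0.06898 K/W
R_outer film = 1/(h_o·A) = 1/(23.6×10.5) = 0.004036 K/W
R_total = 0.1851 K/W
Q = ΔT / R_total = 25 / 0.1851

Q ≈ 135 W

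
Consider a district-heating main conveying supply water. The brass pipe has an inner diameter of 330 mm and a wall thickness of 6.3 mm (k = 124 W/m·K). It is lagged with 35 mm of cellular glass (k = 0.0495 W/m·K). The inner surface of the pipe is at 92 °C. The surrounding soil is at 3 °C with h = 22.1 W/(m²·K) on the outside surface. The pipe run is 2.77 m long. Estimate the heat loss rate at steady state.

Per-layer cylindrical resistances, series-summed:
R_brass pipe wall = ln(171.3/165)/(2π×124×2.77) = 1.736×10^-5 K/W
R_cellular glass = ln(206.3/171.3)/(2π×0.0495×2.77) = 0.2158 K/W
R_outer film = 1/(h_o·2πr_oL) = 1/(22.1×2π×0.2063×2.77) = 0.0126 K/W
R_total = 0.2284 K/W
Q = ΔT/R_total = 89/0.2284

Q ≈ 390 W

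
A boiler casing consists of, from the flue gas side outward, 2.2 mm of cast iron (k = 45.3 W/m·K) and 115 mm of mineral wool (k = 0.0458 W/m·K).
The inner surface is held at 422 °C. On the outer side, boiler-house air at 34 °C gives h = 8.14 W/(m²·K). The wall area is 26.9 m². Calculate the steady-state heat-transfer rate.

Q ≈ 3960 W

Series thermal resistances:
R_cast iron = L/(kA) = 0.0022/(45.3×26.9) = 1.805×10^-6 K/W
R_mineral wool = L/(kA) = 0.115/(0.0458×26.9) = 0.09334 K/W
R_outer film = 1/(h_o·A) = 1/(8.14×26.9) = 0.004567 K/W
R_total = 0.09791 K/W
Q = ΔT / R_total = 388 / 0.09791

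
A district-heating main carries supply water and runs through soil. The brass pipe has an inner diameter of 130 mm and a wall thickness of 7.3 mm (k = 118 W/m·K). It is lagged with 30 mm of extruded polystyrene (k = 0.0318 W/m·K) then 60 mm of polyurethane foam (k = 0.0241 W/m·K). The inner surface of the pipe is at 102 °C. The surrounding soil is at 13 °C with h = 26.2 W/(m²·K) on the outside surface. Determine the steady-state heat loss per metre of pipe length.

Per-layer cylindrical resistances, series-summed:
R_brass pipe wall = ln(72.3/65)/(2π×118×1) = 1.436×10^-4 K/W
R_extruded polystyrene = ln(102.3/72.3)/(2π×0.0318×1) = 1.737 K/W
R_polyurethane foam = ln(162.3/102.3)/(2π×0.0241×1) = 3.048 K/W
R_outer film = 1/(h_o·2πr_oL) = 1/(26.2×2π×0.1623×1) = 0.03743 K/W
R_total = 4.823 K/W
Q = ΔT/R_total = 89/4.823

q′ ≈ 18.5 W/m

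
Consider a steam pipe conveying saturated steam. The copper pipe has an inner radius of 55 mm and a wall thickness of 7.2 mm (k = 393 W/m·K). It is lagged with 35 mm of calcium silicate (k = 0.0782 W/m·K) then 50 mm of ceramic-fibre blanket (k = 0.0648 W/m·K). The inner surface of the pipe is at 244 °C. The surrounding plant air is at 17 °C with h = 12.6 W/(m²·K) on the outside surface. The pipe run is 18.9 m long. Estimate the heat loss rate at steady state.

For a radial system each layer contributes R = ln(r_out/r_in)/(2πkL); films add R = 1/(hA).
R_copper pipe wall = ln(62.2/55)/(2π×393×18.9) = 2.636×10^-6 K/W
R_calcium silicate = ln(97.2/62.2)/(2π×0.0782×18.9) = 0.04807 K/W
R_ceramic-fibre blanket = ln(147.2/97.2)/(2π×0.0648×18.9) = 0.05393 K/W
R_outer film = 1/(h_o·2πr_oL) = 1/(12.6×2π×0.1472×18.9) = 0.00454 K/W
R_total = 0.1065 K/W
Q = ΔT/R_total = 227/0.1065

Q ≈ 2130 W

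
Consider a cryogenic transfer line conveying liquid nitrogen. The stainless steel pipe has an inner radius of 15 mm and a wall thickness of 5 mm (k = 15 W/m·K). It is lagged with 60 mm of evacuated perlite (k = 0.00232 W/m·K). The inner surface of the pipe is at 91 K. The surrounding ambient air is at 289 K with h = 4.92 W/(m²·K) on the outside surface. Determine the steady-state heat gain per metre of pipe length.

Per-layer cylindrical resistances, series-summed:
R_stainless steel pipe wall = ln(20/15)/(2π×15×1) = 0.003052 K/W
R_evacuated perlite = ln(80/20)/(2π×0.00232×1) = 95.1 K/W
R_outer film = 1/(h_o·2πr_oL) = 1/(4.92×2π×0.08×1) = 0.4044 K/W
R_total = 95.51 K/W
Q = ΔT/R_total = 198/95.51

q′ ≈ 2.07 W/m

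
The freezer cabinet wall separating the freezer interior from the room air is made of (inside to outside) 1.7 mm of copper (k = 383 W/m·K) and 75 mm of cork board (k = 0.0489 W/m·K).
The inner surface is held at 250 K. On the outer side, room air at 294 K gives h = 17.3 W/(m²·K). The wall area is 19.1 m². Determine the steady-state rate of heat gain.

Q ≈ 528 W

Using the resistance-network approach (series):
R_copper = L/(kA) = 0.0017/(383×19.1) = 2.324×10^-7 K/W
R_cork board = L/(kA) = 0.075/(0.0489×19.1) = 0.0803 K/W
R_outer film = 1/(h_o·A) = 1/(17.3×19.1) = 0.003026 K/W
R_total = 0.08333 K/W
Q = ΔT / R_total = 44 / 0.08333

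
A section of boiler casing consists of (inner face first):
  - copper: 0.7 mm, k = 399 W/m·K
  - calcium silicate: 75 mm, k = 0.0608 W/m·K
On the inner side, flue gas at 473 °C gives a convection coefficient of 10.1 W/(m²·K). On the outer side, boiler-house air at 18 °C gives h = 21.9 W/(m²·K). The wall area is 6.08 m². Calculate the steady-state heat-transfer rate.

Q ≈ 2010 W

Using the resistance-network approach (series):
R_inner film = 1/(h_i·A) = 1/(10.1×6.08) = 0.01628 K/W
R_copper = L/(kA) = 0.0007/(399×6.08) = 2.886×10^-7 K/W
R_calcium silicate = L/(kA) = 0.075/(0.0608×6.08) = 0.2029 K/W
R_outer film = 1/(h_o·A) = 1/(21.9×6.08) = 0.00751 K/W
R_total = 0.2267 K/W
Q = ΔT / R_total = 455 / 0.2267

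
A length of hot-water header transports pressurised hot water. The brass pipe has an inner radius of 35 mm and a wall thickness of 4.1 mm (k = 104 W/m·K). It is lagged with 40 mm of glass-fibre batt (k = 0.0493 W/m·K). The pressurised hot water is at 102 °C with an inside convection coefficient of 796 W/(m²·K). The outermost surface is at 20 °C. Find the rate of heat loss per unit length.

q′ ≈ 36 W/m

Per-layer cylindrical resistances, series-summed:
R_inner film = 1/(h_i·2πr₁L) = 1/(796×2π×0.035×1) = 0.005713 K/W
R_brass pipe wall = ln(39.1/35)/(2π×104×1) = 1.695×10^-4 K/W
R_glass-fibre batt = ln(79.1/39.1)/(2π×0.0493×1) = 2.275 K/W
R_total = 2.281 K/W
Q = ΔT/R_total = 82/2.281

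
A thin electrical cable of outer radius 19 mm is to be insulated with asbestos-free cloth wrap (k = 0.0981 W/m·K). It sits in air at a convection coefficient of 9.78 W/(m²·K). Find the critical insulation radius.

r_cr ≈ 10 mm

For a cylinder r_cr = k/h = 0.0981/9.78
r_cr = 10 mm; since the bare radius (19 mm) is above r_cr, any added insulation will reduce heat loss.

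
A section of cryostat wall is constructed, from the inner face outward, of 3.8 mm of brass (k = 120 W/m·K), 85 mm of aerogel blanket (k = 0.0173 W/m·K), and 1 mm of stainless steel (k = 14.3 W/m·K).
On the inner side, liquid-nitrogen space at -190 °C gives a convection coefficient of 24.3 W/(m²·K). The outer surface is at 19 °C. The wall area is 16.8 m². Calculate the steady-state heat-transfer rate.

Q ≈ 709 W

Using the resistance-network approach (series):
R_inner film = 1/(h_i·A) = 1/(24.3×16.8) = 0.00245 K/W
R_brass = L/(kA) = 0.0038/(120×16.8) = 1.885×10^-6 K/W
R_aerogel blanket = L/(kA) = 0.085/(0.0173×16.8) = 0.2925 K/W
R_stainless steel = L/(kA) = 0.001/(14.3×16.8) = 4.163×10^-6 K/W
R_total = 0.2949 K/W
Q = ΔT / R_total = 209 / 0.2949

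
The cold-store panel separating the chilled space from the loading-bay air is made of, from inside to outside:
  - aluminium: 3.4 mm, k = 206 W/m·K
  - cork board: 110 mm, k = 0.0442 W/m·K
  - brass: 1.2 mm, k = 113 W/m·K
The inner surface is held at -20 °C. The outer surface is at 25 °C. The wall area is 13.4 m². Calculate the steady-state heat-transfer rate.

Q ≈ 242 W

Model the wall as resistances in series:
R_aluminium = L/(kA) = 0.0034/(206×13.4) = 1.232×10^-6 K/W
R_cork board = L/(kA) = 0.11/(0.0442×13.4) = 0.1857 K/W
R_brass = L/(kA) = 0.0012/(113×13.4) = 7.925×10^-7 K/W
R_total = 0.1857 K/W
Q = ΔT / R_total = 45 / 0.1857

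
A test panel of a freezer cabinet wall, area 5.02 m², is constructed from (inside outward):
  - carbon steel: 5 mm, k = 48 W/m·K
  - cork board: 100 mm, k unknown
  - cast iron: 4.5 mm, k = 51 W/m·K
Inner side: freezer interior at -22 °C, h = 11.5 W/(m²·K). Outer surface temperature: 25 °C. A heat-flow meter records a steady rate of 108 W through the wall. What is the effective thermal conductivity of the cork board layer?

Series thermal resistances:
R_inner film = 1/(h_i·A) = 1/(11.5×5.02) = 0.01732 K/W
R_carbon steel = L/(kA) = 0.005/(48×5.02) = 2.075×10^-5 K/W
R_cast iron = L/(kA) = 0.0045/(51×5.02) = 1.758×10^-5 K/W
Sum of known resistances R_other = 0.01736 K/W
Total R = ΔT/Q = 47/108 = 0.4352 K/W
R_cork board = R_total − R_other = 0.4178 K/W
k = L/(R·A) = 0.1/(0.4178×5.02)

k ≈ 0.0477 W/(m·K)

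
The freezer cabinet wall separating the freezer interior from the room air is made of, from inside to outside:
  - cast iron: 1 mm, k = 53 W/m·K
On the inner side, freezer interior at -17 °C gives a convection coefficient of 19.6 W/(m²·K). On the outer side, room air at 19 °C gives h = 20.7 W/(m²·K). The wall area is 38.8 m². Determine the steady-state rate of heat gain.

Q ≈ 14100 W

Model the wall as resistances in series:
R_inner film = 1/(h_i·A) = 1/(19.6×38.8) = 0.001315 K/W
R_cast iron = L/(kA) = 0.001/(53×38.8) = 4.863×10^-7 K/W
R_outer film = 1/(h_o·A) = 1/(20.7×38.8) = 0.001245 K/W
R_total = 0.002561 K/W
Q = ΔT / R_total = 36 / 0.002561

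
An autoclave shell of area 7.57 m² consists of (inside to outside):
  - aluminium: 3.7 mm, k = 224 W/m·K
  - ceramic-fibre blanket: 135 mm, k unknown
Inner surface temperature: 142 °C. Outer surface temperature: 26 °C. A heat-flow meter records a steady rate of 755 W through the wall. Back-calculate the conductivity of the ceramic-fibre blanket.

k ≈ 0.116 W/(m·K)

Model the wall as resistances in series:
R_aluminium = L/(kA) = 0.0037/(224×7.57) = 2.182×10^-6 K/W
Sum of known resistances R_other = 2.182×10^-6 K/W
Total R = ΔT/Q = 116/755 = 0.1536 K/W
R_ceramic-fibre blanket = R_total − R_other = 0.1536 K/W
k = L/(R·A) = 0.135/(0.1536×7.57)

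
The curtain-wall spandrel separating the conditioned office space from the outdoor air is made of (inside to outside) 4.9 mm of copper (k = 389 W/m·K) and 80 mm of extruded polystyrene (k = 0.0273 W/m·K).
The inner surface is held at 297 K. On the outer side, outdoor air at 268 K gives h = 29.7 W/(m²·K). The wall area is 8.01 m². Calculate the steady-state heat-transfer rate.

Using the resistance-network approach (series):
R_copper = L/(kA) = 0.0049/(389×8.01) = 1.573×10^-6 K/W
R_extruded polystyrene = L/(kA) = 0.08/(0.0273×8.01) = 0.3658 K/W
R_outer film = 1/(h_o·A) = 1/(29.7×8.01) = 0.004203 K/W
R_total = 0.37 K/W
Q = ΔT / R_total = 29 / 0.37

Q ≈ 78.4 W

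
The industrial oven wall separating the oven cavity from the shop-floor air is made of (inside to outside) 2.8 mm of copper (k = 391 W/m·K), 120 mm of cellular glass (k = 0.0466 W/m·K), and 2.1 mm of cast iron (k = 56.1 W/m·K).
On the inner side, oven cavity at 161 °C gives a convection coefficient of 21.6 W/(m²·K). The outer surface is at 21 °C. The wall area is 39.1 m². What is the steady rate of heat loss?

Thermal resistances in series:
R_inner film = 1/(h_i·A) = 1/(21.6×39.1) = 0.001184 K/W
R_copper = L/(kA) = 0.0028/(391×39.1) = 1.831×10^-7 K/W
R_cellular glass = L/(kA) = 0.12/(0.0466×39.1) = 0.06586 K/W
R_cast iron = L/(kA) = 0.0021/(56.1×39.1) = 9.574×10^-7 K/W
R_total = 0.06704 K/W
Q = ΔT / R_total = 140 / 0.06704

Q ≈ 2090 W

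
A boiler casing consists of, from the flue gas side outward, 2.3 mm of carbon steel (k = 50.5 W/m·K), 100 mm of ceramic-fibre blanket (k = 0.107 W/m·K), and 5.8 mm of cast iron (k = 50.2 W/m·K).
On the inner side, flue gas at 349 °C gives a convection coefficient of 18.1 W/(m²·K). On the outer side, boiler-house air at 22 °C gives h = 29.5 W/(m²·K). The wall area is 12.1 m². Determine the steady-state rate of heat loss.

Q ≈ 3860 W

Thermal resistances in series:
R_inner film = 1/(h_i·A) = 1/(18.1×12.1) = 0.004566 K/W
R_carbon steel = L/(kA) = 0.0023/(50.5×12.1) = 3.764×10^-6 K/W
R_ceramic-fibre blanket = L/(kA) = 0.1/(0.107×12.1) = 0.07724 K/W
R_cast iron = L/(kA) = 0.0058/(50.2×12.1) = 9.549×10^-6 K/W
R_outer film = 1/(h_o·A) = 1/(29.5×12.1) = 0.002802 K/W
R_total = 0.08462 K/W
Q = ΔT / R_total = 327 / 0.08462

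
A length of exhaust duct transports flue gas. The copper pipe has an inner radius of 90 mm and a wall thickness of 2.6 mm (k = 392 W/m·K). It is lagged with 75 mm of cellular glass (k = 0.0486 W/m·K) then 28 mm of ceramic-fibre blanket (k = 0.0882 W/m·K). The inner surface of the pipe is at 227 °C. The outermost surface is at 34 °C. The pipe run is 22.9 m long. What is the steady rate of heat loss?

Treating each annulus and film as a series resistance:
R_copper pipe wall = ln(92.6/90)/(2π×392×22.9) = 5.049×10^-7 K/W
R_cellular glass = ln(167.6/92.6)/(2π×0.0486×22.9) = 0.08484 K/W
R_ceramic-fibre blanket = ln(195.6/167.6)/(2π×0.0882×22.9) = 0.01217 K/W
R_total = 0.09702 K/W
Q = ΔT/R_total = 193/0.09702

Q ≈ 1990 W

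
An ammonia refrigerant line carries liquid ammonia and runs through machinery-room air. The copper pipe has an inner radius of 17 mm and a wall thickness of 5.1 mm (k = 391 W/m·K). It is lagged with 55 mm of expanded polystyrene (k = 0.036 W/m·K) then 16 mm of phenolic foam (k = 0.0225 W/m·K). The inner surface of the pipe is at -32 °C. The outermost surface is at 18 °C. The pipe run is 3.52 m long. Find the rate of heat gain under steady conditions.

Q ≈ 25.7 W

Cylindrical conduction, so R = ln(r₂/r₁)/(2πkL) per layer, in series:
R_copper pipe wall = ln(22.1/17)/(2π×391×3.52) = 3.034×10^-5 K/W
R_expanded polystyrene = ln(77.1/22.1)/(2π×0.036×3.52) = 1.569 K/W
R_phenolic foam = ln(93.1/77.1)/(2π×0.0225×3.52) = 0.3789 K/W
R_total = 1.948 K/W
Q = ΔT/R_total = 50/1.948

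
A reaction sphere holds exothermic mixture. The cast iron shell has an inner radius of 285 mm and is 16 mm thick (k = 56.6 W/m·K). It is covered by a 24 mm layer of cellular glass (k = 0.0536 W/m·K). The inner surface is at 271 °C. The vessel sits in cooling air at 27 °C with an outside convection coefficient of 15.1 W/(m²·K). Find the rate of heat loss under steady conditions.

For a spherical shell R = (1/r₁ − 1/r₂)/(4πk); film R = 1/(h·4πr²). In series:
R_cast iron shell = (1/0.285 − 1/0.301)/(4π×56.6) = 2.622×10^-4 K/W
R_cellular glass = (1/0.301 − 1/0.325)/(4π×0.0536) = 0.3642 K/W
R_outer film = 1/(h·4πr_o²) = 1/(15.1×4π×0.325²) = 0.04989 K/W
R_total = 0.4144 K/W
Q = ΔT/R_total = 244/0.4144

Q ≈ 589 W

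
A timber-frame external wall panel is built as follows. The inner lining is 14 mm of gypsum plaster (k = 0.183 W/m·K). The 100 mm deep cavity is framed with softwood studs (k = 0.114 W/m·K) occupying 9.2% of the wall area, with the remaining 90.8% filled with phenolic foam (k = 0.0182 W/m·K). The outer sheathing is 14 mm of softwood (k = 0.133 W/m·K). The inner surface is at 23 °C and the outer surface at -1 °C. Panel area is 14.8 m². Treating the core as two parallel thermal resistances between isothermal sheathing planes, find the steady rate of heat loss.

Q ≈ 91.5 W

Sheathing layers in series; stud and cavity paths in parallel between them.
R_inner = 0.014/(0.183×14.8) = 0.005169 K/W
R_stud  = 0.1/(0.114×0.092×14.8) = 0.6442 K/W
R_cav   = 0.1/(0.0182×0.908×14.8) = 0.4089 K/W
1/R_core = 1/R_stud + 1/R_cav → R_core = 0.2501 K/W
R_outer = 0.014/(0.133×14.8) = 0.007112 K/W
R_total = 0.2624 K/W
Q = ΔT/R_total = 24/0.2624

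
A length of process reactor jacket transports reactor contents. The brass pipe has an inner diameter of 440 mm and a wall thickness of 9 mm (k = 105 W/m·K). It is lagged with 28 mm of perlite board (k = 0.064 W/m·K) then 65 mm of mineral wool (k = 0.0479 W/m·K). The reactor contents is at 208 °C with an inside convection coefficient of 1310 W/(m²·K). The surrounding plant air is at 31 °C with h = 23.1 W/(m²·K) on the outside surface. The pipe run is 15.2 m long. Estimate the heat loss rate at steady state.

Q ≈ 2540 W

Treating each annulus and film as a series resistance:
R_inner film = 1/(h_i·2πr₁L) = 1/(1310×2π×0.22×15.2) = 3.633×10^-5 K/W
R_brass pipe wall = ln(229/220)/(2π×105×15.2) = 3.998×10^-6 K/W
R_perlite board = ln(257/229)/(2π×0.064×15.2) = 0.01887 K/W
R_mineral wool = ln(322/257)/(2π×0.0479×15.2) = 0.04929 K/W
R_outer film = 1/(h_o·2πr_oL) = 1/(23.1×2π×0.322×15.2) = 0.001408 K/W
R_total = 0.06961 K/W
Q = ΔT/R_total = 177/0.06961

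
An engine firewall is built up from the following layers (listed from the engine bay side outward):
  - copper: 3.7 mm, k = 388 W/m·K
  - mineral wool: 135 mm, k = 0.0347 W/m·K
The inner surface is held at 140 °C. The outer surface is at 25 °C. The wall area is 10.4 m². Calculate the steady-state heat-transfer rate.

Treating each layer as a thermal resistance in series:
R_copper = L/(kA) = 0.0037/(388×10.4) = 9.169×10^-7 K/W
R_mineral wool = L/(kA) = 0.135/(0.0347×10.4) = 0.3741 K/W
R_total = 0.3741 K/W
Q = ΔT / R_total = 115 / 0.3741

Q ≈ 307 W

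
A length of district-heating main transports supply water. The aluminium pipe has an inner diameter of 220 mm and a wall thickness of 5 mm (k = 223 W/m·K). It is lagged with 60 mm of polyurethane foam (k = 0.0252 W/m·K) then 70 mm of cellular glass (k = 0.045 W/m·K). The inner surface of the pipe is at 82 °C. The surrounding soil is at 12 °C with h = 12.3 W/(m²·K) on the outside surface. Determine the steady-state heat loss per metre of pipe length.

q′ ≈ 18 W/m

Radial resistances (cylindrical: R_cond = ln(r_o/r_i)/(2πkL), R_conv = 1/(h·2πrL)):
R_aluminium pipe wall = ln(115/110)/(2π×223×1) = 3.173×10^-5 K/W
R_polyurethane foam = ln(175/115)/(2π×0.0252×1) = 2.652 K/W
R_cellular glass = ln(245/175)/(2π×0.045×1) = 1.19 K/W
R_outer film = 1/(h_o·2πr_oL) = 1/(12.3×2π×0.245×1) = 0.05281 K/W
R_total = 3.895 K/W
Q = ΔT/R_total = 70/3.895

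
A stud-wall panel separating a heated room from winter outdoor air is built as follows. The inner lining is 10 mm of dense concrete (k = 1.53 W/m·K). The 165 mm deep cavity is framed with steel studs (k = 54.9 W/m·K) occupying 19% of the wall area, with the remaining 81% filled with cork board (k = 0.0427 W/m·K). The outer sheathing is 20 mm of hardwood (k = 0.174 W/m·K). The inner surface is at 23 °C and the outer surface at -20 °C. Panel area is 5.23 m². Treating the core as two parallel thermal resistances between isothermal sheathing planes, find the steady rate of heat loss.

Sheathing layers in series; stud and cavity paths in parallel between them.
R_inner = 0.01/(1.53×5.23) = 0.00125 K/W
R_stud  = 0.165/(54.9×0.19×5.23) = 0.003025 K/W
R_cav   = 0.165/(0.0427×0.81×5.23) = 0.9122 K/W
1/R_core = 1/R_stud + 1/R_cav → R_core = 0.003015 K/W
R_outer = 0.02/(0.174×5.23) = 0.02198 K/W
R_total = 0.02624 K/W
Q = ΔT/R_total = 43/0.02624

Q ≈ 1640 W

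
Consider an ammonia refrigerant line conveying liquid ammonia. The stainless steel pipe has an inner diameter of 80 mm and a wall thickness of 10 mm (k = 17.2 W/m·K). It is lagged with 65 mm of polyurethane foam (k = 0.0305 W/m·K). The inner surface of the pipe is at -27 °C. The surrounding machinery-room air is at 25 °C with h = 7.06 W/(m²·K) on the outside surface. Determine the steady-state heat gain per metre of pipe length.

Per-layer cylindrical resistances, series-summed:
R_stainless steel pipe wall = ln(50/40)/(2π×17.2×1) = 0.002065 K/W
R_polyurethane foam = ln(115/50)/(2π×0.0305×1) = 4.346 K/W
R_outer film = 1/(h_o·2πr_oL) = 1/(7.06×2π×0.115×1) = 0.196 K/W
R_total = 4.544 K/W
Q = ΔT/R_total = 52/4.544

q′ ≈ 11.4 W/m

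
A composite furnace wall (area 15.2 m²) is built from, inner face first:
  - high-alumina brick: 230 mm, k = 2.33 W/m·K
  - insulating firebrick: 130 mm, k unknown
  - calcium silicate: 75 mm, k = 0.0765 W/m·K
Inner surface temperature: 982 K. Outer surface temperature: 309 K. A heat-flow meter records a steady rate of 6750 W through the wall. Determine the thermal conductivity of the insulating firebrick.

Treating each layer as a thermal resistance in series:
R_high-alumina brick = L/(kA) = 0.23/(2.33×15.2) = 0.006494 K/W
R_calcium silicate = L/(kA) = 0.075/(0.0765×15.2) = 0.0645 K/W
Sum of known resistances R_other = 0.07099 K/W
Total R = ΔT/Q = 673/6750 = 0.0997 K/W
R_insulating firebrick = R_total − R_other = 0.02871 K/W
k = L/(R·A) = 0.13/(0.02871×15.2)

k ≈ 0.298 W/(m·K)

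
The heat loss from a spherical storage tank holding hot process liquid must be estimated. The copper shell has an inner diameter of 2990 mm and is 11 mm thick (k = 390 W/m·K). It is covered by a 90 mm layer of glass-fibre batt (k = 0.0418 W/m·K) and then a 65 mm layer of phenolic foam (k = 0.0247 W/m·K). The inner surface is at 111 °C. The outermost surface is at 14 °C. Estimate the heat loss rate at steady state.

Q ≈ 645 W

Radial (spherical) resistances in series:
R_copper shell = (1/1.495 − 1/1.506)/(4π×390) = 9.969×10^-7 K/W
R_glass-fibre batt = (1/1.506 − 1/1.596)/(4π×0.0418) = 0.07129 K/W
R_phenolic foam = (1/1.596 − 1/1.661)/(4π×0.0247) = 0.079 K/W
R_total = 0.1503 K/W
Q = ΔT/R_total = 97/0.1503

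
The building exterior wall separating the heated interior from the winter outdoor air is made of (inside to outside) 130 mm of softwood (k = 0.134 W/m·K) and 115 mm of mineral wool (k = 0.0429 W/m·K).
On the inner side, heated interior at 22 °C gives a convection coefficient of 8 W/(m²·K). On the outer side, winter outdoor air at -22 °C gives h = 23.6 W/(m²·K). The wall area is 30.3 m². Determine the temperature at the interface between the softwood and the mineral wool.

T ≈ 9.38 °C

Using the resistance-network approach (series):
R_inner film = 1/(h_i·A) = 1/(8×30.3) = 0.004125 K/W
R_softwood = L/(kA) = 0.13/(0.134×30.3) = 0.03202 K/W
R_mineral wool = L/(kA) = 0.115/(0.0429×30.3) = 0.08847 K/W
R_outer film = 1/(h_o·A) = 1/(23.6×30.3) = 0.001398 K/W
R_total = 0.126 K/W;  Q = ΔT/R_total = 44/0.126 = 349.2 W
T_interface = T_inner − Q·ΣR(inner→interface) = 22 − 349×0.03614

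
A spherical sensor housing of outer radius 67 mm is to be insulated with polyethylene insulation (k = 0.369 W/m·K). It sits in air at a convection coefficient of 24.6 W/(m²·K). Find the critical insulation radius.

r_cr ≈ 30 mm

For a sphere r_cr = 2k/h = 2×0.369/24.6
r_cr = 30 mm; since the bare radius (67 mm) is above r_cr, any added insulation will reduce heat loss.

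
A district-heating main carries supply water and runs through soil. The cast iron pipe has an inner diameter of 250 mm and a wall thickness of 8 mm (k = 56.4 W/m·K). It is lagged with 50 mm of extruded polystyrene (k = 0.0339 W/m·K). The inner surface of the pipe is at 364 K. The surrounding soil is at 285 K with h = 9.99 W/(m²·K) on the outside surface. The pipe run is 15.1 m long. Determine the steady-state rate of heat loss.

Q ≈ 752 W

Per-layer cylindrical resistances, series-summed:
R_cast iron pipe wall = ln(133/125)/(2π×56.4×15.1) = 1.159×10^-5 K/W
R_extruded polystyrene = ln(183/133)/(2π×0.0339×15.1) = 0.09922 K/W
R_outer film = 1/(h_o·2πr_oL) = 1/(9.99×2π×0.183×15.1) = 0.005765 K/W
R_total = 0.105 K/W
Q = ΔT/R_total = 79/0.105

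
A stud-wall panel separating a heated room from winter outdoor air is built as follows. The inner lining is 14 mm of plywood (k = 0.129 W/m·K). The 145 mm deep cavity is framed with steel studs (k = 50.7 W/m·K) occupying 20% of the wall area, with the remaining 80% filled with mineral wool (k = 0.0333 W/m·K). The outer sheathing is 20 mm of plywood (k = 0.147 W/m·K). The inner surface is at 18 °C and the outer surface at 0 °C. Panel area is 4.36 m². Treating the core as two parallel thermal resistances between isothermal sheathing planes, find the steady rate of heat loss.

Sheathing layers in series; stud and cavity paths in parallel between them.
R_inner = 0.014/(0.129×4.36) = 0.02489 K/W
R_stud  = 0.145/(50.7×0.2×4.36) = 0.00328 K/W
R_cav   = 0.145/(0.0333×0.8×4.36) = 1.248 K/W
1/R_core = 1/R_stud + 1/R_cav → R_core = 0.003271 K/W
R_outer = 0.02/(0.147×4.36) = 0.03121 K/W
R_total = 0.05937 K/W
Q = ΔT/R_total = 18/0.05937

Q ≈ 303 W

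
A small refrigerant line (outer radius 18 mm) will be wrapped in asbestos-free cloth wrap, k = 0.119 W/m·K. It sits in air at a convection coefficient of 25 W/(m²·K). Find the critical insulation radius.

For a cylinder r_cr = k/h = 0.119/25
r_cr = 4.76 mm; since the bare radius (18 mm) is above r_cr, any added insulation will reduce heat loss.

r_cr ≈ 4.76 mm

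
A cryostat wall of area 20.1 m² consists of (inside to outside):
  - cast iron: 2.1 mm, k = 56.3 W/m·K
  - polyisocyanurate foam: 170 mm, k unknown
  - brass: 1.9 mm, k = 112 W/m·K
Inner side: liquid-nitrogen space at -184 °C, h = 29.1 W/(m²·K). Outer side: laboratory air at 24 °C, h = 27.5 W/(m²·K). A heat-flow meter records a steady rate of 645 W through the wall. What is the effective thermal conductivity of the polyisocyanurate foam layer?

k ≈ 0.0265 W/(m·K)

Using the resistance-network approach (series):
R_inner film = 1/(h_i·A) = 1/(29.1×20.1) = 0.00171 K/W
R_cast iron = L/(kA) = 0.0021/(56.3×20.1) = 1.856×10^-6 K/W
R_brass = L/(kA) = 0.0019/(112×20.1) = 8.44×10^-7 K/W
R_outer film = 1/(h_o·A) = 1/(27.5×20.1) = 0.001809 K/W
Sum of known resistances R_other = 0.003522 K/W
Total R = ΔT/Q = 208/645 = 0.3225 K/W
R_polyisocyanurate foam = R_total − R_other = 0.319 K/W
k = L/(R·A) = 0.17/(0.319×20.1)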